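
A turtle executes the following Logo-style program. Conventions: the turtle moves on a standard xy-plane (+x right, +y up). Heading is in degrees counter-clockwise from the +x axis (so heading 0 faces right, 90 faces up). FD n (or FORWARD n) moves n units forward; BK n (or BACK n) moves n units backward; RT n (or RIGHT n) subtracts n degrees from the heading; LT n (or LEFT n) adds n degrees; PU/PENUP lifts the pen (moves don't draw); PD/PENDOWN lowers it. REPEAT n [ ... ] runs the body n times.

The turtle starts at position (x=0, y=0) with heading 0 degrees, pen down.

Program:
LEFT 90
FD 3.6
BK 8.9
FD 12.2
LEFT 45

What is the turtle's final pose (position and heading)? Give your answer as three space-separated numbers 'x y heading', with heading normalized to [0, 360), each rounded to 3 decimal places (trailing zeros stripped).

Answer: 0 6.9 135

Derivation:
Executing turtle program step by step:
Start: pos=(0,0), heading=0, pen down
LT 90: heading 0 -> 90
FD 3.6: (0,0) -> (0,3.6) [heading=90, draw]
BK 8.9: (0,3.6) -> (0,-5.3) [heading=90, draw]
FD 12.2: (0,-5.3) -> (0,6.9) [heading=90, draw]
LT 45: heading 90 -> 135
Final: pos=(0,6.9), heading=135, 3 segment(s) drawn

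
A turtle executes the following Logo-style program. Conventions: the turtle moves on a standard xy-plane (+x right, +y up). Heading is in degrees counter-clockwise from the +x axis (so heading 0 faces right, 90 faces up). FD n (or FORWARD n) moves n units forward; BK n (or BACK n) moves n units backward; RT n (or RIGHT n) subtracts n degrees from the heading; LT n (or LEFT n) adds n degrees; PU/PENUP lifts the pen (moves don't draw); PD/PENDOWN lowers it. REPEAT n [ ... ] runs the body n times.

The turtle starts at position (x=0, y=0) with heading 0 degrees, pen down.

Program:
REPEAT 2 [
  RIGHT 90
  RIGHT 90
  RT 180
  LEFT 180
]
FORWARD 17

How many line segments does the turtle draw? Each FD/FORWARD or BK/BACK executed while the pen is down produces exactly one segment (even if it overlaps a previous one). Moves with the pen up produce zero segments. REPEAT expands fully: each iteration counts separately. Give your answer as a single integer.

Executing turtle program step by step:
Start: pos=(0,0), heading=0, pen down
REPEAT 2 [
  -- iteration 1/2 --
  RT 90: heading 0 -> 270
  RT 90: heading 270 -> 180
  RT 180: heading 180 -> 0
  LT 180: heading 0 -> 180
  -- iteration 2/2 --
  RT 90: heading 180 -> 90
  RT 90: heading 90 -> 0
  RT 180: heading 0 -> 180
  LT 180: heading 180 -> 0
]
FD 17: (0,0) -> (17,0) [heading=0, draw]
Final: pos=(17,0), heading=0, 1 segment(s) drawn
Segments drawn: 1

Answer: 1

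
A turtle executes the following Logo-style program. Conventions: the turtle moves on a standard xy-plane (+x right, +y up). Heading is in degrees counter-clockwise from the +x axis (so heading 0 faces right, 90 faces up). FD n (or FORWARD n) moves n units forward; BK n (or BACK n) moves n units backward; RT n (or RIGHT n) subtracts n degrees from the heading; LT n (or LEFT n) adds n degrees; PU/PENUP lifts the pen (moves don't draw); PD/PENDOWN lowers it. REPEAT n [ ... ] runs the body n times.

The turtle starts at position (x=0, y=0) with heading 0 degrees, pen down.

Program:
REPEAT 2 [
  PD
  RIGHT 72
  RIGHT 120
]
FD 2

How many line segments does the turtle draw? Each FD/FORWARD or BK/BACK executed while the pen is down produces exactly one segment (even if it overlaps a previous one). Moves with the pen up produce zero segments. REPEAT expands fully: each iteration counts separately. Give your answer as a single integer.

Executing turtle program step by step:
Start: pos=(0,0), heading=0, pen down
REPEAT 2 [
  -- iteration 1/2 --
  PD: pen down
  RT 72: heading 0 -> 288
  RT 120: heading 288 -> 168
  -- iteration 2/2 --
  PD: pen down
  RT 72: heading 168 -> 96
  RT 120: heading 96 -> 336
]
FD 2: (0,0) -> (1.827,-0.813) [heading=336, draw]
Final: pos=(1.827,-0.813), heading=336, 1 segment(s) drawn
Segments drawn: 1

Answer: 1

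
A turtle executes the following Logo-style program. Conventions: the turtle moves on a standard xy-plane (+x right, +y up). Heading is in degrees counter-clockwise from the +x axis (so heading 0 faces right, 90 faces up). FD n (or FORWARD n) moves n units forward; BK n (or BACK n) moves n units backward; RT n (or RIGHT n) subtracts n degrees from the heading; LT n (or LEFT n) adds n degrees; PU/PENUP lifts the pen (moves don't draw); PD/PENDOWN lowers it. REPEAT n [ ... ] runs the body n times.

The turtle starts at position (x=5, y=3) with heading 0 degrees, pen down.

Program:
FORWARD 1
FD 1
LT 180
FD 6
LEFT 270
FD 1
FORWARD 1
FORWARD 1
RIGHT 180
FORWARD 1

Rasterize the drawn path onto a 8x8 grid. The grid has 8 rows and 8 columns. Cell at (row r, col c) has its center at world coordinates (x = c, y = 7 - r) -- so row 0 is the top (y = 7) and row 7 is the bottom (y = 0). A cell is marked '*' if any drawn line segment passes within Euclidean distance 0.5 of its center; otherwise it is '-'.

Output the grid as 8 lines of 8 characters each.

Segment 0: (5,3) -> (6,3)
Segment 1: (6,3) -> (7,3)
Segment 2: (7,3) -> (1,3)
Segment 3: (1,3) -> (1,4)
Segment 4: (1,4) -> (1,5)
Segment 5: (1,5) -> (1,6)
Segment 6: (1,6) -> (1,5)

Answer: --------
-*------
-*------
-*------
-*******
--------
--------
--------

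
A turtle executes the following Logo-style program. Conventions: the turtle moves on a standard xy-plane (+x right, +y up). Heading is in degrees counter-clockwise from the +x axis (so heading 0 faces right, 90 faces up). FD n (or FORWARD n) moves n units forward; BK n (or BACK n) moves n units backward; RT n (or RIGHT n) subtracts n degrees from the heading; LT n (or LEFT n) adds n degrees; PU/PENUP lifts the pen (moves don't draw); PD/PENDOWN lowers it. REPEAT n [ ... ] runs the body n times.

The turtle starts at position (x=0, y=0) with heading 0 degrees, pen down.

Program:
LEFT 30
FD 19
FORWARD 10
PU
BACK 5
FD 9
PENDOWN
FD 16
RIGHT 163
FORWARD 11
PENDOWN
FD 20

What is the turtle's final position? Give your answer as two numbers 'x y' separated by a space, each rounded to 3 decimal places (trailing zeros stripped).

Answer: 21.293 1.828

Derivation:
Executing turtle program step by step:
Start: pos=(0,0), heading=0, pen down
LT 30: heading 0 -> 30
FD 19: (0,0) -> (16.454,9.5) [heading=30, draw]
FD 10: (16.454,9.5) -> (25.115,14.5) [heading=30, draw]
PU: pen up
BK 5: (25.115,14.5) -> (20.785,12) [heading=30, move]
FD 9: (20.785,12) -> (28.579,16.5) [heading=30, move]
PD: pen down
FD 16: (28.579,16.5) -> (42.435,24.5) [heading=30, draw]
RT 163: heading 30 -> 227
FD 11: (42.435,24.5) -> (34.933,16.455) [heading=227, draw]
PD: pen down
FD 20: (34.933,16.455) -> (21.293,1.828) [heading=227, draw]
Final: pos=(21.293,1.828), heading=227, 5 segment(s) drawn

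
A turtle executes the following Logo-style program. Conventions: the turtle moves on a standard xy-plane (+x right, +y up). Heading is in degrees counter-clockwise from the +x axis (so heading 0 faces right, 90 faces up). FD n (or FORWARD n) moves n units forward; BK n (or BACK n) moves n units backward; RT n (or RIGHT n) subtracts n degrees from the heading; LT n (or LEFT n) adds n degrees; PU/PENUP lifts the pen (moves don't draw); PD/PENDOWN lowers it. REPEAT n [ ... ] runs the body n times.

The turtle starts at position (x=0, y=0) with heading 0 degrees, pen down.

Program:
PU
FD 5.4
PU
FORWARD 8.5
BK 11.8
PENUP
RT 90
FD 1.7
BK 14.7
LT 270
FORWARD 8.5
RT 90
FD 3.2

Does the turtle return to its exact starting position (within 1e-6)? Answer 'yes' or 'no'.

Answer: no

Derivation:
Executing turtle program step by step:
Start: pos=(0,0), heading=0, pen down
PU: pen up
FD 5.4: (0,0) -> (5.4,0) [heading=0, move]
PU: pen up
FD 8.5: (5.4,0) -> (13.9,0) [heading=0, move]
BK 11.8: (13.9,0) -> (2.1,0) [heading=0, move]
PU: pen up
RT 90: heading 0 -> 270
FD 1.7: (2.1,0) -> (2.1,-1.7) [heading=270, move]
BK 14.7: (2.1,-1.7) -> (2.1,13) [heading=270, move]
LT 270: heading 270 -> 180
FD 8.5: (2.1,13) -> (-6.4,13) [heading=180, move]
RT 90: heading 180 -> 90
FD 3.2: (-6.4,13) -> (-6.4,16.2) [heading=90, move]
Final: pos=(-6.4,16.2), heading=90, 0 segment(s) drawn

Start position: (0, 0)
Final position: (-6.4, 16.2)
Distance = 17.418; >= 1e-6 -> NOT closed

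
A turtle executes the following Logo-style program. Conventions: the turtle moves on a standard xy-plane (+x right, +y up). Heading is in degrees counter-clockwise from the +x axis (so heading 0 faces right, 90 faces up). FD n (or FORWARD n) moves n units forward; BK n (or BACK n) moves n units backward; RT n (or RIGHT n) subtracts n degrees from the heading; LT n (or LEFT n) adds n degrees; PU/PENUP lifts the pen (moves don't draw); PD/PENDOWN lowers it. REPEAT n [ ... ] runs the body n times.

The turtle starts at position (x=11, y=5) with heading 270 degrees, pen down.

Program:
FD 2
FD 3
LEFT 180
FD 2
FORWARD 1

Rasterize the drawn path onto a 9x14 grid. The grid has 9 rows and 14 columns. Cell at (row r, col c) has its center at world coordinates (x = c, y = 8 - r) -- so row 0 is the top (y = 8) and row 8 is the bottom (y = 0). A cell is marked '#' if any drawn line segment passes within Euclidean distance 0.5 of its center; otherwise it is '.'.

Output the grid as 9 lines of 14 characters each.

Answer: ..............
..............
..............
...........#..
...........#..
...........#..
...........#..
...........#..
...........#..

Derivation:
Segment 0: (11,5) -> (11,3)
Segment 1: (11,3) -> (11,0)
Segment 2: (11,0) -> (11,2)
Segment 3: (11,2) -> (11,3)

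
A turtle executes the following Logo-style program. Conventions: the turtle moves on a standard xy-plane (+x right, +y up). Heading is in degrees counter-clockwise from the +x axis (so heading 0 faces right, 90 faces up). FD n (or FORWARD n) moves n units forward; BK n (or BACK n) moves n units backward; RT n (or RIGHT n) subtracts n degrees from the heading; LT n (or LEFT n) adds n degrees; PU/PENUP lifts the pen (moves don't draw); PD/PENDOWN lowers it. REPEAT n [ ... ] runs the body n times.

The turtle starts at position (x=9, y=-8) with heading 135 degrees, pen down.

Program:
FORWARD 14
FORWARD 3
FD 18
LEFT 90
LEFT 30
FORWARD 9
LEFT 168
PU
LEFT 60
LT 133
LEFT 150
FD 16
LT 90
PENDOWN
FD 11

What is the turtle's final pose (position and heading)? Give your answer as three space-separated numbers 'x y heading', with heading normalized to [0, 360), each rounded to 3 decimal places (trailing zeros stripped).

Answer: -14.876 27.206 136

Derivation:
Executing turtle program step by step:
Start: pos=(9,-8), heading=135, pen down
FD 14: (9,-8) -> (-0.899,1.899) [heading=135, draw]
FD 3: (-0.899,1.899) -> (-3.021,4.021) [heading=135, draw]
FD 18: (-3.021,4.021) -> (-15.749,16.749) [heading=135, draw]
LT 90: heading 135 -> 225
LT 30: heading 225 -> 255
FD 9: (-15.749,16.749) -> (-18.078,8.055) [heading=255, draw]
LT 168: heading 255 -> 63
PU: pen up
LT 60: heading 63 -> 123
LT 133: heading 123 -> 256
LT 150: heading 256 -> 46
FD 16: (-18.078,8.055) -> (-6.964,19.565) [heading=46, move]
LT 90: heading 46 -> 136
PD: pen down
FD 11: (-6.964,19.565) -> (-14.876,27.206) [heading=136, draw]
Final: pos=(-14.876,27.206), heading=136, 5 segment(s) drawn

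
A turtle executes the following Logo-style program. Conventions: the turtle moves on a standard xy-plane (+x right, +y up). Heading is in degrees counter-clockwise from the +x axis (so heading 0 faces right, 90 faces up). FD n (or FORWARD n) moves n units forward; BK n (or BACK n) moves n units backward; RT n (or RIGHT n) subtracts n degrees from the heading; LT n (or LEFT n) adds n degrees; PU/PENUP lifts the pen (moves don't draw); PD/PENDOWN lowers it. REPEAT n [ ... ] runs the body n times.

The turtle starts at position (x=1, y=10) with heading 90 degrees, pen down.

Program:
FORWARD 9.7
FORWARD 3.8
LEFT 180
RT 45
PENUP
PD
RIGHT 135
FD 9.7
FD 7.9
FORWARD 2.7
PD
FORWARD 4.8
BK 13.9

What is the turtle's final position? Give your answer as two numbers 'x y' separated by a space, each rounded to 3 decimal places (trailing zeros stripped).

Answer: 1 34.7

Derivation:
Executing turtle program step by step:
Start: pos=(1,10), heading=90, pen down
FD 9.7: (1,10) -> (1,19.7) [heading=90, draw]
FD 3.8: (1,19.7) -> (1,23.5) [heading=90, draw]
LT 180: heading 90 -> 270
RT 45: heading 270 -> 225
PU: pen up
PD: pen down
RT 135: heading 225 -> 90
FD 9.7: (1,23.5) -> (1,33.2) [heading=90, draw]
FD 7.9: (1,33.2) -> (1,41.1) [heading=90, draw]
FD 2.7: (1,41.1) -> (1,43.8) [heading=90, draw]
PD: pen down
FD 4.8: (1,43.8) -> (1,48.6) [heading=90, draw]
BK 13.9: (1,48.6) -> (1,34.7) [heading=90, draw]
Final: pos=(1,34.7), heading=90, 7 segment(s) drawn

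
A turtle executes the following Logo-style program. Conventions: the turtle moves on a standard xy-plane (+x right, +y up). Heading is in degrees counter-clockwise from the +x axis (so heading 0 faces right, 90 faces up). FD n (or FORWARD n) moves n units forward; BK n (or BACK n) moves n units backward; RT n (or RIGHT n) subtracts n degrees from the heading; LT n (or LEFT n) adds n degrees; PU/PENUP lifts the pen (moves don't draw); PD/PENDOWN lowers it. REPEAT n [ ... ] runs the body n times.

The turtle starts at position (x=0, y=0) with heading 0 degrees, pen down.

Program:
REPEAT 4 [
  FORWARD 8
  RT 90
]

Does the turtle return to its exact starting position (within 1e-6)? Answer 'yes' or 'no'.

Answer: yes

Derivation:
Executing turtle program step by step:
Start: pos=(0,0), heading=0, pen down
REPEAT 4 [
  -- iteration 1/4 --
  FD 8: (0,0) -> (8,0) [heading=0, draw]
  RT 90: heading 0 -> 270
  -- iteration 2/4 --
  FD 8: (8,0) -> (8,-8) [heading=270, draw]
  RT 90: heading 270 -> 180
  -- iteration 3/4 --
  FD 8: (8,-8) -> (0,-8) [heading=180, draw]
  RT 90: heading 180 -> 90
  -- iteration 4/4 --
  FD 8: (0,-8) -> (0,0) [heading=90, draw]
  RT 90: heading 90 -> 0
]
Final: pos=(0,0), heading=0, 4 segment(s) drawn

Start position: (0, 0)
Final position: (0, 0)
Distance = 0; < 1e-6 -> CLOSED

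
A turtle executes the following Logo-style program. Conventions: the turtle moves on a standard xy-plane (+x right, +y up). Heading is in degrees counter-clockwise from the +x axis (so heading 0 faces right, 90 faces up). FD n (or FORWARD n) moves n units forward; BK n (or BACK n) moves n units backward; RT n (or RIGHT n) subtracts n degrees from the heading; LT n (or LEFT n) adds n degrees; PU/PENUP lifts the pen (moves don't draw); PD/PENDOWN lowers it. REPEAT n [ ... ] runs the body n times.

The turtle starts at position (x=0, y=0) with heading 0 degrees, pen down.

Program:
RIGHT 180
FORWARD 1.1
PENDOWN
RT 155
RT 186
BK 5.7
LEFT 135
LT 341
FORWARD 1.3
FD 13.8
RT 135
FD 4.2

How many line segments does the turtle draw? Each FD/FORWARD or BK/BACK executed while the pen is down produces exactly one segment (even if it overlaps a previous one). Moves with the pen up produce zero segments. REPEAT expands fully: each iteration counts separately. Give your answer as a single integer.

Answer: 5

Derivation:
Executing turtle program step by step:
Start: pos=(0,0), heading=0, pen down
RT 180: heading 0 -> 180
FD 1.1: (0,0) -> (-1.1,0) [heading=180, draw]
PD: pen down
RT 155: heading 180 -> 25
RT 186: heading 25 -> 199
BK 5.7: (-1.1,0) -> (4.289,1.856) [heading=199, draw]
LT 135: heading 199 -> 334
LT 341: heading 334 -> 315
FD 1.3: (4.289,1.856) -> (5.209,0.936) [heading=315, draw]
FD 13.8: (5.209,0.936) -> (14.967,-8.822) [heading=315, draw]
RT 135: heading 315 -> 180
FD 4.2: (14.967,-8.822) -> (10.767,-8.822) [heading=180, draw]
Final: pos=(10.767,-8.822), heading=180, 5 segment(s) drawn
Segments drawn: 5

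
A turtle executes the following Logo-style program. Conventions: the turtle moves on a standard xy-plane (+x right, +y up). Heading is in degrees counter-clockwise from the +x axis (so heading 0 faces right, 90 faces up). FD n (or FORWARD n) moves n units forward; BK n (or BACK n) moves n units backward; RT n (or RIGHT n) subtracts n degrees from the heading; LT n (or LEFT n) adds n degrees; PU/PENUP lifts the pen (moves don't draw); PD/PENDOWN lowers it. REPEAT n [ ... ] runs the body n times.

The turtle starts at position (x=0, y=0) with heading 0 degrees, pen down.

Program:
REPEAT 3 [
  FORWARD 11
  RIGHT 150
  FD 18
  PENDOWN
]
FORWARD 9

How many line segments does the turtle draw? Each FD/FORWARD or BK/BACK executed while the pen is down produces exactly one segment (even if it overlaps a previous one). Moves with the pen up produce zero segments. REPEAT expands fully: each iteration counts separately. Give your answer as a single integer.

Answer: 7

Derivation:
Executing turtle program step by step:
Start: pos=(0,0), heading=0, pen down
REPEAT 3 [
  -- iteration 1/3 --
  FD 11: (0,0) -> (11,0) [heading=0, draw]
  RT 150: heading 0 -> 210
  FD 18: (11,0) -> (-4.588,-9) [heading=210, draw]
  PD: pen down
  -- iteration 2/3 --
  FD 11: (-4.588,-9) -> (-14.115,-14.5) [heading=210, draw]
  RT 150: heading 210 -> 60
  FD 18: (-14.115,-14.5) -> (-5.115,1.088) [heading=60, draw]
  PD: pen down
  -- iteration 3/3 --
  FD 11: (-5.115,1.088) -> (0.385,10.615) [heading=60, draw]
  RT 150: heading 60 -> 270
  FD 18: (0.385,10.615) -> (0.385,-7.385) [heading=270, draw]
  PD: pen down
]
FD 9: (0.385,-7.385) -> (0.385,-16.385) [heading=270, draw]
Final: pos=(0.385,-16.385), heading=270, 7 segment(s) drawn
Segments drawn: 7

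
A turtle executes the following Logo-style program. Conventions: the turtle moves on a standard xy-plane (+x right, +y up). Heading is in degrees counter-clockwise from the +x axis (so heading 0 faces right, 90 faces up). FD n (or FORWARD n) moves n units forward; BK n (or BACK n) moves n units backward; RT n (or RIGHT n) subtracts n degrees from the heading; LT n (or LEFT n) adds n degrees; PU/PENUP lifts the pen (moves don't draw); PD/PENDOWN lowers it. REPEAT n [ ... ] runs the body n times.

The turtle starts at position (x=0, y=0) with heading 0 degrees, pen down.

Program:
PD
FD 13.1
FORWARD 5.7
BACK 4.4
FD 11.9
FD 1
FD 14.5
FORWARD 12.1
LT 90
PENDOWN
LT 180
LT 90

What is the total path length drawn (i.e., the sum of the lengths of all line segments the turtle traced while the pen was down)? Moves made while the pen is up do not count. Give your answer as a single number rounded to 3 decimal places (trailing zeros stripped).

Answer: 62.7

Derivation:
Executing turtle program step by step:
Start: pos=(0,0), heading=0, pen down
PD: pen down
FD 13.1: (0,0) -> (13.1,0) [heading=0, draw]
FD 5.7: (13.1,0) -> (18.8,0) [heading=0, draw]
BK 4.4: (18.8,0) -> (14.4,0) [heading=0, draw]
FD 11.9: (14.4,0) -> (26.3,0) [heading=0, draw]
FD 1: (26.3,0) -> (27.3,0) [heading=0, draw]
FD 14.5: (27.3,0) -> (41.8,0) [heading=0, draw]
FD 12.1: (41.8,0) -> (53.9,0) [heading=0, draw]
LT 90: heading 0 -> 90
PD: pen down
LT 180: heading 90 -> 270
LT 90: heading 270 -> 0
Final: pos=(53.9,0), heading=0, 7 segment(s) drawn

Segment lengths:
  seg 1: (0,0) -> (13.1,0), length = 13.1
  seg 2: (13.1,0) -> (18.8,0), length = 5.7
  seg 3: (18.8,0) -> (14.4,0), length = 4.4
  seg 4: (14.4,0) -> (26.3,0), length = 11.9
  seg 5: (26.3,0) -> (27.3,0), length = 1
  seg 6: (27.3,0) -> (41.8,0), length = 14.5
  seg 7: (41.8,0) -> (53.9,0), length = 12.1
Total = 62.7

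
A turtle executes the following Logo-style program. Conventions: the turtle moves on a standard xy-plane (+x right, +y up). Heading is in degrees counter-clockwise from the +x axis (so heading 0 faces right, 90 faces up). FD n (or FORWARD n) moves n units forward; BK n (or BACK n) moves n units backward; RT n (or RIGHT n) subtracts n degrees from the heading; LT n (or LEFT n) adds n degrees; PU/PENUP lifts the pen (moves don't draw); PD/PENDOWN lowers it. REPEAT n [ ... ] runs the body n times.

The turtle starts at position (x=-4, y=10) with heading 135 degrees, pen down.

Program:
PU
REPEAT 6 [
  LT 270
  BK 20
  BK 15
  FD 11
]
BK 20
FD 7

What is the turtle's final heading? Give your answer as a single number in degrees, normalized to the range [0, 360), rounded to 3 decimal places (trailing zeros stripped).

Answer: 315

Derivation:
Executing turtle program step by step:
Start: pos=(-4,10), heading=135, pen down
PU: pen up
REPEAT 6 [
  -- iteration 1/6 --
  LT 270: heading 135 -> 45
  BK 20: (-4,10) -> (-18.142,-4.142) [heading=45, move]
  BK 15: (-18.142,-4.142) -> (-28.749,-14.749) [heading=45, move]
  FD 11: (-28.749,-14.749) -> (-20.971,-6.971) [heading=45, move]
  -- iteration 2/6 --
  LT 270: heading 45 -> 315
  BK 20: (-20.971,-6.971) -> (-35.113,7.172) [heading=315, move]
  BK 15: (-35.113,7.172) -> (-45.719,17.778) [heading=315, move]
  FD 11: (-45.719,17.778) -> (-37.941,10) [heading=315, move]
  -- iteration 3/6 --
  LT 270: heading 315 -> 225
  BK 20: (-37.941,10) -> (-23.799,24.142) [heading=225, move]
  BK 15: (-23.799,24.142) -> (-13.192,34.749) [heading=225, move]
  FD 11: (-13.192,34.749) -> (-20.971,26.971) [heading=225, move]
  -- iteration 4/6 --
  LT 270: heading 225 -> 135
  BK 20: (-20.971,26.971) -> (-6.828,12.828) [heading=135, move]
  BK 15: (-6.828,12.828) -> (3.778,2.222) [heading=135, move]
  FD 11: (3.778,2.222) -> (-4,10) [heading=135, move]
  -- iteration 5/6 --
  LT 270: heading 135 -> 45
  BK 20: (-4,10) -> (-18.142,-4.142) [heading=45, move]
  BK 15: (-18.142,-4.142) -> (-28.749,-14.749) [heading=45, move]
  FD 11: (-28.749,-14.749) -> (-20.971,-6.971) [heading=45, move]
  -- iteration 6/6 --
  LT 270: heading 45 -> 315
  BK 20: (-20.971,-6.971) -> (-35.113,7.172) [heading=315, move]
  BK 15: (-35.113,7.172) -> (-45.719,17.778) [heading=315, move]
  FD 11: (-45.719,17.778) -> (-37.941,10) [heading=315, move]
]
BK 20: (-37.941,10) -> (-52.083,24.142) [heading=315, move]
FD 7: (-52.083,24.142) -> (-47.134,19.192) [heading=315, move]
Final: pos=(-47.134,19.192), heading=315, 0 segment(s) drawn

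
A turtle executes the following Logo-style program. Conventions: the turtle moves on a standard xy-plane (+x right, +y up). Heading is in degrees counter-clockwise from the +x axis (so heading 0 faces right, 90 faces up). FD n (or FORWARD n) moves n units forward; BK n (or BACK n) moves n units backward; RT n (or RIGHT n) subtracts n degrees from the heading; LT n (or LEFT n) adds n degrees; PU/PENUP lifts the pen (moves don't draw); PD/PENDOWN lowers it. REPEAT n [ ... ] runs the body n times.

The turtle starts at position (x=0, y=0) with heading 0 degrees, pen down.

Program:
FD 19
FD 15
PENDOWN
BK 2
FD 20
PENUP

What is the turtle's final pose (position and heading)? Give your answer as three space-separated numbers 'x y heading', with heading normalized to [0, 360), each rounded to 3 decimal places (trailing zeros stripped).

Answer: 52 0 0

Derivation:
Executing turtle program step by step:
Start: pos=(0,0), heading=0, pen down
FD 19: (0,0) -> (19,0) [heading=0, draw]
FD 15: (19,0) -> (34,0) [heading=0, draw]
PD: pen down
BK 2: (34,0) -> (32,0) [heading=0, draw]
FD 20: (32,0) -> (52,0) [heading=0, draw]
PU: pen up
Final: pos=(52,0), heading=0, 4 segment(s) drawn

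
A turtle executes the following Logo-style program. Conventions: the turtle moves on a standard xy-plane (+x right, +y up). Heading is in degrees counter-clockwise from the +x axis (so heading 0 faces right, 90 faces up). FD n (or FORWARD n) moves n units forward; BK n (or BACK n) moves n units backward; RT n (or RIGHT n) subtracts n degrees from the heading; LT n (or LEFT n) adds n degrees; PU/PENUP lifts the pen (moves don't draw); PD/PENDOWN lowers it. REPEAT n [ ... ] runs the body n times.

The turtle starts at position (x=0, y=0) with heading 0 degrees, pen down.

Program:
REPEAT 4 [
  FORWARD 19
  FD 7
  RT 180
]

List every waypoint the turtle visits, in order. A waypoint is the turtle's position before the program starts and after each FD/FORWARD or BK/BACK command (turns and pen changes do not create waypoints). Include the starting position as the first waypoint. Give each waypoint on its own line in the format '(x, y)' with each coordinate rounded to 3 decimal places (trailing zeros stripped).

Answer: (0, 0)
(19, 0)
(26, 0)
(7, 0)
(0, 0)
(19, 0)
(26, 0)
(7, 0)
(0, 0)

Derivation:
Executing turtle program step by step:
Start: pos=(0,0), heading=0, pen down
REPEAT 4 [
  -- iteration 1/4 --
  FD 19: (0,0) -> (19,0) [heading=0, draw]
  FD 7: (19,0) -> (26,0) [heading=0, draw]
  RT 180: heading 0 -> 180
  -- iteration 2/4 --
  FD 19: (26,0) -> (7,0) [heading=180, draw]
  FD 7: (7,0) -> (0,0) [heading=180, draw]
  RT 180: heading 180 -> 0
  -- iteration 3/4 --
  FD 19: (0,0) -> (19,0) [heading=0, draw]
  FD 7: (19,0) -> (26,0) [heading=0, draw]
  RT 180: heading 0 -> 180
  -- iteration 4/4 --
  FD 19: (26,0) -> (7,0) [heading=180, draw]
  FD 7: (7,0) -> (0,0) [heading=180, draw]
  RT 180: heading 180 -> 0
]
Final: pos=(0,0), heading=0, 8 segment(s) drawn
Waypoints (9 total):
(0, 0)
(19, 0)
(26, 0)
(7, 0)
(0, 0)
(19, 0)
(26, 0)
(7, 0)
(0, 0)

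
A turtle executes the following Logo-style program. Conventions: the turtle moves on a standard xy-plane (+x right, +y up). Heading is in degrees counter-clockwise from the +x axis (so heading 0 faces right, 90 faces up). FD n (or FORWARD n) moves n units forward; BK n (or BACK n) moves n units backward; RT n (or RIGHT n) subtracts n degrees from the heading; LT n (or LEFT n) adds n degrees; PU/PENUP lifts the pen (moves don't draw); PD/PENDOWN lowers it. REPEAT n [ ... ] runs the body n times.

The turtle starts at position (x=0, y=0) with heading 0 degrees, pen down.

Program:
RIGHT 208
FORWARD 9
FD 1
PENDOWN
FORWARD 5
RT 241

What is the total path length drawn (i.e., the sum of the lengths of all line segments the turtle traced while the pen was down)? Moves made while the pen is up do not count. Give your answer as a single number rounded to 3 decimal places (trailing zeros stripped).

Answer: 15

Derivation:
Executing turtle program step by step:
Start: pos=(0,0), heading=0, pen down
RT 208: heading 0 -> 152
FD 9: (0,0) -> (-7.947,4.225) [heading=152, draw]
FD 1: (-7.947,4.225) -> (-8.829,4.695) [heading=152, draw]
PD: pen down
FD 5: (-8.829,4.695) -> (-13.244,7.042) [heading=152, draw]
RT 241: heading 152 -> 271
Final: pos=(-13.244,7.042), heading=271, 3 segment(s) drawn

Segment lengths:
  seg 1: (0,0) -> (-7.947,4.225), length = 9
  seg 2: (-7.947,4.225) -> (-8.829,4.695), length = 1
  seg 3: (-8.829,4.695) -> (-13.244,7.042), length = 5
Total = 15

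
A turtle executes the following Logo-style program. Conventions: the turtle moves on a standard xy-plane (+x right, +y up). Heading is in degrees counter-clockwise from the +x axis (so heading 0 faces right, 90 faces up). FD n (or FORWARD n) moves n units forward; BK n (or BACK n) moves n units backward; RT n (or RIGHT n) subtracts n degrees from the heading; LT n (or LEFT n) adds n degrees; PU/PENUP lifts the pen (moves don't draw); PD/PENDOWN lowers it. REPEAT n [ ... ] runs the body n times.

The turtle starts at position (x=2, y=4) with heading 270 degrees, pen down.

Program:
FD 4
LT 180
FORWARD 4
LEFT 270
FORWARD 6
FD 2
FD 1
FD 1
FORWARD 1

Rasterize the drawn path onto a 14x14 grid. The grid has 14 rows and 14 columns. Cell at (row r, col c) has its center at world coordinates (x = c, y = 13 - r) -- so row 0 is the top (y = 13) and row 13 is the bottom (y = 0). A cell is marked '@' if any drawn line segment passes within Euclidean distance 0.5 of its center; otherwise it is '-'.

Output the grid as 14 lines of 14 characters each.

Segment 0: (2,4) -> (2,0)
Segment 1: (2,0) -> (2,4)
Segment 2: (2,4) -> (8,4)
Segment 3: (8,4) -> (10,4)
Segment 4: (10,4) -> (11,4)
Segment 5: (11,4) -> (12,4)
Segment 6: (12,4) -> (13,4)

Answer: --------------
--------------
--------------
--------------
--------------
--------------
--------------
--------------
--------------
--@@@@@@@@@@@@
--@-----------
--@-----------
--@-----------
--@-----------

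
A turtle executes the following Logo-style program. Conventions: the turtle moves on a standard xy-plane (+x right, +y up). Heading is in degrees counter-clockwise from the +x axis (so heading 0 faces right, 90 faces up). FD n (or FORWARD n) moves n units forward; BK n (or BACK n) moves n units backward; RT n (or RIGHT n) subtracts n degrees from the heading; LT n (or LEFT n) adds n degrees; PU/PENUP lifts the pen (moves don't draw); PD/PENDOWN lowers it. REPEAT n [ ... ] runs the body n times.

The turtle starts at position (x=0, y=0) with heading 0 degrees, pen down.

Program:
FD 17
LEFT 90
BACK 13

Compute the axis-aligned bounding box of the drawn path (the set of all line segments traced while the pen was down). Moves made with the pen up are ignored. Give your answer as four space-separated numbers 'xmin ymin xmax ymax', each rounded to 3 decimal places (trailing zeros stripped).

Executing turtle program step by step:
Start: pos=(0,0), heading=0, pen down
FD 17: (0,0) -> (17,0) [heading=0, draw]
LT 90: heading 0 -> 90
BK 13: (17,0) -> (17,-13) [heading=90, draw]
Final: pos=(17,-13), heading=90, 2 segment(s) drawn

Segment endpoints: x in {0, 17}, y in {-13, 0}
xmin=0, ymin=-13, xmax=17, ymax=0

Answer: 0 -13 17 0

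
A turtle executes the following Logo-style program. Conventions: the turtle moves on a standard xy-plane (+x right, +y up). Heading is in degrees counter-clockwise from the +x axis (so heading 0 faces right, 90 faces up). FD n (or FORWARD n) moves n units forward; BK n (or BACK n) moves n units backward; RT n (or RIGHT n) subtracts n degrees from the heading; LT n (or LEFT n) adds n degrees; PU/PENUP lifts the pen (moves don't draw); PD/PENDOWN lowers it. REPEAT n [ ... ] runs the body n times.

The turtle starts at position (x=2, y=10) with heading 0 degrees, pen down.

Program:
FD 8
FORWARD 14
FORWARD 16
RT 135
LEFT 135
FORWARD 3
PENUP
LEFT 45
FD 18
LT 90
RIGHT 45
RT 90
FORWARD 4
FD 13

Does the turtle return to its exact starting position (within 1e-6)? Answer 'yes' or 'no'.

Executing turtle program step by step:
Start: pos=(2,10), heading=0, pen down
FD 8: (2,10) -> (10,10) [heading=0, draw]
FD 14: (10,10) -> (24,10) [heading=0, draw]
FD 16: (24,10) -> (40,10) [heading=0, draw]
RT 135: heading 0 -> 225
LT 135: heading 225 -> 0
FD 3: (40,10) -> (43,10) [heading=0, draw]
PU: pen up
LT 45: heading 0 -> 45
FD 18: (43,10) -> (55.728,22.728) [heading=45, move]
LT 90: heading 45 -> 135
RT 45: heading 135 -> 90
RT 90: heading 90 -> 0
FD 4: (55.728,22.728) -> (59.728,22.728) [heading=0, move]
FD 13: (59.728,22.728) -> (72.728,22.728) [heading=0, move]
Final: pos=(72.728,22.728), heading=0, 4 segment(s) drawn

Start position: (2, 10)
Final position: (72.728, 22.728)
Distance = 71.864; >= 1e-6 -> NOT closed

Answer: no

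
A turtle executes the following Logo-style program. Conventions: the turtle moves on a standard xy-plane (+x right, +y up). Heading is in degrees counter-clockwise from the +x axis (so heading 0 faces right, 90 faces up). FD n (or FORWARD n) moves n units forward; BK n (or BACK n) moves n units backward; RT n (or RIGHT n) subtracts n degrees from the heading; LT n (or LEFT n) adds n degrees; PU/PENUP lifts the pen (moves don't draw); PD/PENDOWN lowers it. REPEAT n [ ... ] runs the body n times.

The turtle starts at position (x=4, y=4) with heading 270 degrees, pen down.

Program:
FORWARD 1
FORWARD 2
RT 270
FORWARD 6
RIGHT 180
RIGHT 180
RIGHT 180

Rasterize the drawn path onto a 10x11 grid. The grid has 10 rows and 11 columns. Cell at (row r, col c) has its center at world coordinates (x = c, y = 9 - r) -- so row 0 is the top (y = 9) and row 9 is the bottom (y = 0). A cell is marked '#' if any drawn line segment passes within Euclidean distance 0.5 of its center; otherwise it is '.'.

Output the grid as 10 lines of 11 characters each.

Answer: ...........
...........
...........
...........
...........
....#......
....#......
....#......
....#######
...........

Derivation:
Segment 0: (4,4) -> (4,3)
Segment 1: (4,3) -> (4,1)
Segment 2: (4,1) -> (10,1)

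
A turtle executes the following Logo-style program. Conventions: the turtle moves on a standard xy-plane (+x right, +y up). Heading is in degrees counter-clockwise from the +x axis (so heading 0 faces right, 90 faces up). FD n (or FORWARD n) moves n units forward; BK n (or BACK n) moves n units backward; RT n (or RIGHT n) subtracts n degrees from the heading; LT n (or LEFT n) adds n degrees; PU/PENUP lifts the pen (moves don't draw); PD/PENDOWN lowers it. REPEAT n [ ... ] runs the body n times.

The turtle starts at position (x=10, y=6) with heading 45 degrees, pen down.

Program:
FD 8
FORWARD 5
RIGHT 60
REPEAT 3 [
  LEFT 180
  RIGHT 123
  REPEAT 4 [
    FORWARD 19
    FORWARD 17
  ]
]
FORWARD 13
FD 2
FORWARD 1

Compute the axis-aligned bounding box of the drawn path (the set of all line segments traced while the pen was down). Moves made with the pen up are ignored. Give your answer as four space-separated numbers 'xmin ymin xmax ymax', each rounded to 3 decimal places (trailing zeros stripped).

Answer: -42.489 6 126.205 318.852

Derivation:
Executing turtle program step by step:
Start: pos=(10,6), heading=45, pen down
FD 8: (10,6) -> (15.657,11.657) [heading=45, draw]
FD 5: (15.657,11.657) -> (19.192,15.192) [heading=45, draw]
RT 60: heading 45 -> 345
REPEAT 3 [
  -- iteration 1/3 --
  LT 180: heading 345 -> 165
  RT 123: heading 165 -> 42
  REPEAT 4 [
    -- iteration 1/4 --
    FD 19: (19.192,15.192) -> (33.312,27.906) [heading=42, draw]
    FD 17: (33.312,27.906) -> (45.946,39.281) [heading=42, draw]
    -- iteration 2/4 --
    FD 19: (45.946,39.281) -> (60.065,51.995) [heading=42, draw]
    FD 17: (60.065,51.995) -> (72.699,63.37) [heading=42, draw]
    -- iteration 3/4 --
    FD 19: (72.699,63.37) -> (86.819,76.083) [heading=42, draw]
    FD 17: (86.819,76.083) -> (99.452,87.458) [heading=42, draw]
    -- iteration 4/4 --
    FD 19: (99.452,87.458) -> (113.572,100.172) [heading=42, draw]
    FD 17: (113.572,100.172) -> (126.205,111.547) [heading=42, draw]
  ]
  -- iteration 2/3 --
  LT 180: heading 42 -> 222
  RT 123: heading 222 -> 99
  REPEAT 4 [
    -- iteration 1/4 --
    FD 19: (126.205,111.547) -> (123.233,130.313) [heading=99, draw]
    FD 17: (123.233,130.313) -> (120.574,147.104) [heading=99, draw]
    -- iteration 2/4 --
    FD 19: (120.574,147.104) -> (117.601,165.87) [heading=99, draw]
    FD 17: (117.601,165.87) -> (114.942,182.661) [heading=99, draw]
    -- iteration 3/4 --
    FD 19: (114.942,182.661) -> (111.97,201.427) [heading=99, draw]
    FD 17: (111.97,201.427) -> (109.31,218.218) [heading=99, draw]
    -- iteration 4/4 --
    FD 19: (109.31,218.218) -> (106.338,236.984) [heading=99, draw]
    FD 17: (106.338,236.984) -> (103.679,253.774) [heading=99, draw]
  ]
  -- iteration 3/3 --
  LT 180: heading 99 -> 279
  RT 123: heading 279 -> 156
  REPEAT 4 [
    -- iteration 1/4 --
    FD 19: (103.679,253.774) -> (86.321,261.502) [heading=156, draw]
    FD 17: (86.321,261.502) -> (70.791,268.417) [heading=156, draw]
    -- iteration 2/4 --
    FD 19: (70.791,268.417) -> (53.434,276.145) [heading=156, draw]
    FD 17: (53.434,276.145) -> (37.903,283.059) [heading=156, draw]
    -- iteration 3/4 --
    FD 19: (37.903,283.059) -> (20.546,290.787) [heading=156, draw]
    FD 17: (20.546,290.787) -> (5.016,297.702) [heading=156, draw]
    -- iteration 4/4 --
    FD 19: (5.016,297.702) -> (-12.342,305.43) [heading=156, draw]
    FD 17: (-12.342,305.43) -> (-27.872,312.344) [heading=156, draw]
  ]
]
FD 13: (-27.872,312.344) -> (-39.748,317.632) [heading=156, draw]
FD 2: (-39.748,317.632) -> (-41.575,318.445) [heading=156, draw]
FD 1: (-41.575,318.445) -> (-42.489,318.852) [heading=156, draw]
Final: pos=(-42.489,318.852), heading=156, 29 segment(s) drawn

Segment endpoints: x in {-42.489, -41.575, -39.748, -27.872, -12.342, 5.016, 10, 15.657, 19.192, 20.546, 33.312, 37.903, 45.946, 53.434, 60.065, 70.791, 72.699, 86.321, 86.819, 99.452, 103.679, 106.338, 109.31, 111.97, 113.572, 114.942, 117.601, 120.574, 123.233, 126.205}, y in {6, 11.657, 15.192, 27.906, 39.281, 51.995, 63.37, 76.083, 87.458, 100.172, 111.547, 130.313, 147.104, 165.87, 182.661, 201.427, 218.218, 236.984, 253.774, 261.502, 268.417, 276.145, 283.059, 290.787, 297.702, 305.43, 312.344, 317.632, 318.445, 318.852}
xmin=-42.489, ymin=6, xmax=126.205, ymax=318.852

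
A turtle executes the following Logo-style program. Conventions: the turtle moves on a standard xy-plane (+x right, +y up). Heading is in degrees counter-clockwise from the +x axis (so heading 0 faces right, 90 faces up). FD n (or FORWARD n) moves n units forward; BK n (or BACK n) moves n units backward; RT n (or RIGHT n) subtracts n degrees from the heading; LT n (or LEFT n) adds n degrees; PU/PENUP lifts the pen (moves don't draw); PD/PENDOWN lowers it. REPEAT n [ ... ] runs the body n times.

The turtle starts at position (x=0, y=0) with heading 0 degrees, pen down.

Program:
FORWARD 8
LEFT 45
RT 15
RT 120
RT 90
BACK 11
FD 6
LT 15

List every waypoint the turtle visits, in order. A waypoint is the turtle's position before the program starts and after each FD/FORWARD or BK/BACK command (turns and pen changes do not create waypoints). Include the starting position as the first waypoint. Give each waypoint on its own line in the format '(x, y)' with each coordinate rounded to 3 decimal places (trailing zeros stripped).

Executing turtle program step by step:
Start: pos=(0,0), heading=0, pen down
FD 8: (0,0) -> (8,0) [heading=0, draw]
LT 45: heading 0 -> 45
RT 15: heading 45 -> 30
RT 120: heading 30 -> 270
RT 90: heading 270 -> 180
BK 11: (8,0) -> (19,0) [heading=180, draw]
FD 6: (19,0) -> (13,0) [heading=180, draw]
LT 15: heading 180 -> 195
Final: pos=(13,0), heading=195, 3 segment(s) drawn
Waypoints (4 total):
(0, 0)
(8, 0)
(19, 0)
(13, 0)

Answer: (0, 0)
(8, 0)
(19, 0)
(13, 0)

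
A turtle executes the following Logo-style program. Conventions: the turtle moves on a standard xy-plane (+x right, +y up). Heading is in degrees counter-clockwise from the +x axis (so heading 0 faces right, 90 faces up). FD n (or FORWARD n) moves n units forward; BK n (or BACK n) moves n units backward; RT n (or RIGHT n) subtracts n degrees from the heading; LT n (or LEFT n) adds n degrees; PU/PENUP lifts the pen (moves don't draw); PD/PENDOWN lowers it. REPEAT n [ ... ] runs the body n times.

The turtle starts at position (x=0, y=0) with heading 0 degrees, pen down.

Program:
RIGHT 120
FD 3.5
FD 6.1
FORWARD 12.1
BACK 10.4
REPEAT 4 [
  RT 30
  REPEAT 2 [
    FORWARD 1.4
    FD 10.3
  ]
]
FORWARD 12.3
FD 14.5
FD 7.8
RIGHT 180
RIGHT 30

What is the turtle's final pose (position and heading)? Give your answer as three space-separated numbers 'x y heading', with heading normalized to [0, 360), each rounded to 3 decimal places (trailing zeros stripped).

Answer: -98.58 40.443 270

Derivation:
Executing turtle program step by step:
Start: pos=(0,0), heading=0, pen down
RT 120: heading 0 -> 240
FD 3.5: (0,0) -> (-1.75,-3.031) [heading=240, draw]
FD 6.1: (-1.75,-3.031) -> (-4.8,-8.314) [heading=240, draw]
FD 12.1: (-4.8,-8.314) -> (-10.85,-18.793) [heading=240, draw]
BK 10.4: (-10.85,-18.793) -> (-5.65,-9.786) [heading=240, draw]
REPEAT 4 [
  -- iteration 1/4 --
  RT 30: heading 240 -> 210
  REPEAT 2 [
    -- iteration 1/2 --
    FD 1.4: (-5.65,-9.786) -> (-6.862,-10.486) [heading=210, draw]
    FD 10.3: (-6.862,-10.486) -> (-15.782,-15.636) [heading=210, draw]
    -- iteration 2/2 --
    FD 1.4: (-15.782,-15.636) -> (-16.995,-16.336) [heading=210, draw]
    FD 10.3: (-16.995,-16.336) -> (-25.915,-21.486) [heading=210, draw]
  ]
  -- iteration 2/4 --
  RT 30: heading 210 -> 180
  REPEAT 2 [
    -- iteration 1/2 --
    FD 1.4: (-25.915,-21.486) -> (-27.315,-21.486) [heading=180, draw]
    FD 10.3: (-27.315,-21.486) -> (-37.615,-21.486) [heading=180, draw]
    -- iteration 2/2 --
    FD 1.4: (-37.615,-21.486) -> (-39.015,-21.486) [heading=180, draw]
    FD 10.3: (-39.015,-21.486) -> (-49.315,-21.486) [heading=180, draw]
  ]
  -- iteration 3/4 --
  RT 30: heading 180 -> 150
  REPEAT 2 [
    -- iteration 1/2 --
    FD 1.4: (-49.315,-21.486) -> (-50.527,-20.786) [heading=150, draw]
    FD 10.3: (-50.527,-20.786) -> (-59.447,-15.636) [heading=150, draw]
    -- iteration 2/2 --
    FD 1.4: (-59.447,-15.636) -> (-60.66,-14.936) [heading=150, draw]
    FD 10.3: (-60.66,-14.936) -> (-69.58,-9.786) [heading=150, draw]
  ]
  -- iteration 4/4 --
  RT 30: heading 150 -> 120
  REPEAT 2 [
    -- iteration 1/2 --
    FD 1.4: (-69.58,-9.786) -> (-70.28,-8.574) [heading=120, draw]
    FD 10.3: (-70.28,-8.574) -> (-75.43,0.346) [heading=120, draw]
    -- iteration 2/2 --
    FD 1.4: (-75.43,0.346) -> (-76.13,1.559) [heading=120, draw]
    FD 10.3: (-76.13,1.559) -> (-81.28,10.479) [heading=120, draw]
  ]
]
FD 12.3: (-81.28,10.479) -> (-87.43,21.131) [heading=120, draw]
FD 14.5: (-87.43,21.131) -> (-94.68,33.688) [heading=120, draw]
FD 7.8: (-94.68,33.688) -> (-98.58,40.443) [heading=120, draw]
RT 180: heading 120 -> 300
RT 30: heading 300 -> 270
Final: pos=(-98.58,40.443), heading=270, 23 segment(s) drawn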